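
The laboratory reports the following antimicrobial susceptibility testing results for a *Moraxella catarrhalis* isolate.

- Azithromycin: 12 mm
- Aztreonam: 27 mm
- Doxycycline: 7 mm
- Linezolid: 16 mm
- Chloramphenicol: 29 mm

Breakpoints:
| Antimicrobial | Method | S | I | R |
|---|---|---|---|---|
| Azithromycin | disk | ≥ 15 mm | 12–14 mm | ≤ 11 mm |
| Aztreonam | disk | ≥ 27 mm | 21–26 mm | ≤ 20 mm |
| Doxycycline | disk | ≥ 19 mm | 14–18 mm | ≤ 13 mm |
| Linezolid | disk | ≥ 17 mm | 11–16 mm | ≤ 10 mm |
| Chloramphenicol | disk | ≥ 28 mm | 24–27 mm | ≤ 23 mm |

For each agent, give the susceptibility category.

I, S, R, I, S

Azithromycin: 12 mm is in 12–14 mm — I
Aztreonam: 27 mm is ≥ 27 mm — susceptible
Doxycycline 7 mm: ≤ 13 mm — Resistant
Linezolid: 16 mm is in 11–16 mm ⇒ intermediate
Chloramphenicol: 29 mm is ≥ 28 mm → S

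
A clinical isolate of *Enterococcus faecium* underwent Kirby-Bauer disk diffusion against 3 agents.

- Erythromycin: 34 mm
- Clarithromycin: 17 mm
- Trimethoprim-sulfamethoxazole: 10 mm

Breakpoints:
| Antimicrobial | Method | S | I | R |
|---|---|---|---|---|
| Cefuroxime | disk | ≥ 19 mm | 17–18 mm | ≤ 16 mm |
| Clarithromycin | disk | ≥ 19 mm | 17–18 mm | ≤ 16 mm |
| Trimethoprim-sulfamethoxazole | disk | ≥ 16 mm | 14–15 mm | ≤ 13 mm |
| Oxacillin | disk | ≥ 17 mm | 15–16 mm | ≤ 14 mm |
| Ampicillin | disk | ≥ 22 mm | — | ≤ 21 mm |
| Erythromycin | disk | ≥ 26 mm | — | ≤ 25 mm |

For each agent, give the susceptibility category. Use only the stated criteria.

Erythromycin 34 mm: ≥ 26 mm — S
Clarithromycin (17 mm) in 17–18 mm — Intermediate
Trimethoprim-sulfamethoxazole 10 mm: ≤ 13 mm ⇒ Resistant

S, I, R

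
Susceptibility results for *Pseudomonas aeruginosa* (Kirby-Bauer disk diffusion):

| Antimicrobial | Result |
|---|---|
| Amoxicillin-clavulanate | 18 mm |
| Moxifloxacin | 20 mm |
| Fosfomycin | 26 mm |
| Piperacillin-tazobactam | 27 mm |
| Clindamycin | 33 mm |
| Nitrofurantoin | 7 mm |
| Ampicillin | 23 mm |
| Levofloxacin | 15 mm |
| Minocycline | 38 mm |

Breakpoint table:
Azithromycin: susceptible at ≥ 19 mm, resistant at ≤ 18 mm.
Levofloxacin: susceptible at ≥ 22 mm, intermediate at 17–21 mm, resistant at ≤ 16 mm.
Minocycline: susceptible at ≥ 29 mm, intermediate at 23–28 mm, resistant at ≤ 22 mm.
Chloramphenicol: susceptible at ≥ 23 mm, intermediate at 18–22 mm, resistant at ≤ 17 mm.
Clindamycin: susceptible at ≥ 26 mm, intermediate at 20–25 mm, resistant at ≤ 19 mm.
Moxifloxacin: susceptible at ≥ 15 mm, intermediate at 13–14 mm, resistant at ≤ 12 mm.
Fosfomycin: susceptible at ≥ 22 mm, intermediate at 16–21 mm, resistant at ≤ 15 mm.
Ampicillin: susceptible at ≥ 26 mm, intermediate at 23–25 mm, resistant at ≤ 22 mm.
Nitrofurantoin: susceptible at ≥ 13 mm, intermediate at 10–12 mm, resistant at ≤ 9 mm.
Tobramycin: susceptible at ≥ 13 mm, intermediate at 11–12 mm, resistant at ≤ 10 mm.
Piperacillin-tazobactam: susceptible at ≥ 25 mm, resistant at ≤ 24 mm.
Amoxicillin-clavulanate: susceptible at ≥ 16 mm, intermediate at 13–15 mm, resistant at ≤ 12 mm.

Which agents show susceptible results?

amoxicillin-clavulanate, moxifloxacin, fosfomycin, piperacillin-tazobactam, clindamycin, minocycline

Amoxicillin-clavulanate (18 mm) ≥ 16 mm → susceptible
Moxifloxacin: 20 mm is ≥ 15 mm — susceptible
Fosfomycin: 26 mm is ≥ 22 mm ⇒ susceptible
Piperacillin-tazobactam: 27 mm is ≥ 25 mm ⇒ susceptible
Clindamycin 33 mm: ≥ 26 mm → S
Nitrofurantoin: 7 mm is ≤ 9 mm ⇒ resistant
Ampicillin 23 mm: in 23–25 mm ⇒ intermediate
Levofloxacin: 15 mm is ≤ 16 mm → Resistant
Minocycline: 38 mm is ≥ 29 mm ⇒ S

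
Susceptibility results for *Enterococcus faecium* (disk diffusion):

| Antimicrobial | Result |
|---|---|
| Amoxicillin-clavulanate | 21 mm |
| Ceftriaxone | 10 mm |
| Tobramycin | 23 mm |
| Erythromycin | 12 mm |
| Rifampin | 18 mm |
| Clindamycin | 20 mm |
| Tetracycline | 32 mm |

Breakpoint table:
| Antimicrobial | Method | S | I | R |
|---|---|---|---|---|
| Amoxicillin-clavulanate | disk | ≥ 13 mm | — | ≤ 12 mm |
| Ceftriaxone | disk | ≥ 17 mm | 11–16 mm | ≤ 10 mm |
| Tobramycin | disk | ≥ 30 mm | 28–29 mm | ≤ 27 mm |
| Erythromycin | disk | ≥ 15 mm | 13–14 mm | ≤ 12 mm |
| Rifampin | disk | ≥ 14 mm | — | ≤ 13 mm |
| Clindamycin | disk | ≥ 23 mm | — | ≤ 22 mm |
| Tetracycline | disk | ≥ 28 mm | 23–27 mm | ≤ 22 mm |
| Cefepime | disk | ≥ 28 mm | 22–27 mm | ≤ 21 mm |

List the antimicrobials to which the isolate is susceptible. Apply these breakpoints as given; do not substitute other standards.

Amoxicillin-clavulanate: 21 mm is ≥ 13 mm ⇒ S
Ceftriaxone 10 mm: ≤ 10 mm → Resistant
Tobramycin: 23 mm is ≤ 27 mm ⇒ resistant
Erythromycin 12 mm: ≤ 12 mm — Resistant
Rifampin 18 mm: ≥ 14 mm ⇒ susceptible
Clindamycin 20 mm: ≤ 22 mm ⇒ R
Tetracycline 32 mm: ≥ 28 mm → susceptible

amoxicillin-clavulanate, rifampin, tetracycline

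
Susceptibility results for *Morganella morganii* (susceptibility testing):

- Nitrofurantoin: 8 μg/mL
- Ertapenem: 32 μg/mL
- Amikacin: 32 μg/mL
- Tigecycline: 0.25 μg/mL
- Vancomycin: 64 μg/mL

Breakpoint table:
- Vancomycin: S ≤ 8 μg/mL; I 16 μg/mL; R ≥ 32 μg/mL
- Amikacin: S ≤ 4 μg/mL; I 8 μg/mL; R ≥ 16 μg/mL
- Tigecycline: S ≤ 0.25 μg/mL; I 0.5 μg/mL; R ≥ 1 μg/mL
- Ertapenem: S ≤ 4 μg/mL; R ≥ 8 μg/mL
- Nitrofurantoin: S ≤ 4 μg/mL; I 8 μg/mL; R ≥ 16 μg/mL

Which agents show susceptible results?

tigecycline

Nitrofurantoin (8 μg/mL) = 8 μg/mL — I
Ertapenem 32 μg/mL: ≥ 8 μg/mL — R
Amikacin: 32 μg/mL is ≥ 16 μg/mL → Resistant
Tigecycline 0.25 μg/mL: ≤ 0.25 μg/mL ⇒ Susceptible
Vancomycin 64 μg/mL: ≥ 32 μg/mL → resistant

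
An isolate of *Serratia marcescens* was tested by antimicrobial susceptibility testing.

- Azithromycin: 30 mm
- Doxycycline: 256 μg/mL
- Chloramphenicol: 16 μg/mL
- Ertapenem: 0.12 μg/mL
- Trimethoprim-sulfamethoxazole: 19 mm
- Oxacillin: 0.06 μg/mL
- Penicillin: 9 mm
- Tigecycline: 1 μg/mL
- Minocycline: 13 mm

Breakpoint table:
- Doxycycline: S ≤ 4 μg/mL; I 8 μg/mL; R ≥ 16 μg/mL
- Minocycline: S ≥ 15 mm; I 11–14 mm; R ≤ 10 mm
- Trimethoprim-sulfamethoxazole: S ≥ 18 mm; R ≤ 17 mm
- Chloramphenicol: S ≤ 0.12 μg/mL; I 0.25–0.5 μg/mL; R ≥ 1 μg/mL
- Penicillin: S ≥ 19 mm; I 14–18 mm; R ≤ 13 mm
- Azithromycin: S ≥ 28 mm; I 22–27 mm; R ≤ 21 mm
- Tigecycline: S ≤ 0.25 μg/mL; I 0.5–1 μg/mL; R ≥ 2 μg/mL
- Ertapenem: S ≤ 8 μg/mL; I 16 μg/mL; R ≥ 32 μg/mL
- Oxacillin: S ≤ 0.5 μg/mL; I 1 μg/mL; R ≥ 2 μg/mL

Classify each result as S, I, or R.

S, R, R, S, S, S, R, I, I

Azithromycin: 30 mm is ≥ 28 mm → S
Doxycycline 256 μg/mL: ≥ 16 μg/mL — Resistant
Chloramphenicol: 16 μg/mL is ≥ 1 μg/mL — R
Ertapenem: 0.12 μg/mL is ≤ 8 μg/mL ⇒ Susceptible
Trimethoprim-sulfamethoxazole (19 mm) ≥ 18 mm ⇒ Susceptible
Oxacillin 0.06 μg/mL: ≤ 0.5 μg/mL ⇒ S
Penicillin: 9 mm is ≤ 13 mm → Resistant
Tigecycline 1 μg/mL: in 0.5–1 μg/mL ⇒ Intermediate
Minocycline 13 mm: in 11–14 mm ⇒ I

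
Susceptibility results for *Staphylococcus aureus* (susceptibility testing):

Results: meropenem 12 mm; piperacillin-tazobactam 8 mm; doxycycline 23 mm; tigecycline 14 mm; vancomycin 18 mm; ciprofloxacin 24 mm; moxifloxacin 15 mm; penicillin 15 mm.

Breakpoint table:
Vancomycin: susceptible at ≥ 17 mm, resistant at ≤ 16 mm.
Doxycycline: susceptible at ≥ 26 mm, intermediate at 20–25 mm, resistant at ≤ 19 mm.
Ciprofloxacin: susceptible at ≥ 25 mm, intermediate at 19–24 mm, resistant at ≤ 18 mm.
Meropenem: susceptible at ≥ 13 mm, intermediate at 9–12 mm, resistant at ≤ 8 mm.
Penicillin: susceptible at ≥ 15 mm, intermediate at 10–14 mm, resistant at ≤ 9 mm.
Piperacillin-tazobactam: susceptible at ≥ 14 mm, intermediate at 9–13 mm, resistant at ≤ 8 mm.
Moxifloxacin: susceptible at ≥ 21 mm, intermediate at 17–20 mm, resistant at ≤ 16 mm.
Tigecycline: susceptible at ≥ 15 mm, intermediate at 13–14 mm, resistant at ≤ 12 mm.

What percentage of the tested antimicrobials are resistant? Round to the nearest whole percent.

25%

Meropenem (12 mm) in 9–12 mm — I
Piperacillin-tazobactam 8 mm: ≤ 8 mm → R
Doxycycline 23 mm: in 20–25 mm — intermediate
Tigecycline 14 mm: in 13–14 mm — Intermediate
Vancomycin (18 mm) ≥ 17 mm — susceptible
Ciprofloxacin (24 mm) in 19–24 mm ⇒ Intermediate
Moxifloxacin (15 mm) ≤ 16 mm — Resistant
Penicillin 15 mm: ≥ 15 mm ⇒ Susceptible
Resistant: 2/8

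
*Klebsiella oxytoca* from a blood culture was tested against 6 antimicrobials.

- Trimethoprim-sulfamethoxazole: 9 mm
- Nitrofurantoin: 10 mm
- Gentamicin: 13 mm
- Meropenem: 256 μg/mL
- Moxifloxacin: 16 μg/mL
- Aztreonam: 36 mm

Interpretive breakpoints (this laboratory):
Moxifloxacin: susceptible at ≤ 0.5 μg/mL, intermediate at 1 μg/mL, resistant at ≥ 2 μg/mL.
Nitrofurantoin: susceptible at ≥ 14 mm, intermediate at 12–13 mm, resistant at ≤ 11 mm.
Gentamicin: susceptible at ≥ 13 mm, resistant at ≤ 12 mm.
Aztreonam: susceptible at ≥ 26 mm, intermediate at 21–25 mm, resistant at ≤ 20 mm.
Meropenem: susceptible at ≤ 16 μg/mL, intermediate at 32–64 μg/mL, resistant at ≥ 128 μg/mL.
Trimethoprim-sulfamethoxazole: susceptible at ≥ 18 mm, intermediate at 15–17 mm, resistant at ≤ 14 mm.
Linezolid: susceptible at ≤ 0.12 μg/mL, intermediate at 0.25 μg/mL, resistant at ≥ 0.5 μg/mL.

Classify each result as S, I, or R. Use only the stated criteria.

Trimethoprim-sulfamethoxazole (9 mm) ≤ 14 mm → R
Nitrofurantoin (10 mm) ≤ 11 mm — resistant
Gentamicin 13 mm: ≥ 13 mm → Susceptible
Meropenem: 256 μg/mL is ≥ 128 μg/mL → Resistant
Moxifloxacin: 16 μg/mL is ≥ 2 μg/mL → R
Aztreonam: 36 mm is ≥ 26 mm → Susceptible

R, R, S, R, R, S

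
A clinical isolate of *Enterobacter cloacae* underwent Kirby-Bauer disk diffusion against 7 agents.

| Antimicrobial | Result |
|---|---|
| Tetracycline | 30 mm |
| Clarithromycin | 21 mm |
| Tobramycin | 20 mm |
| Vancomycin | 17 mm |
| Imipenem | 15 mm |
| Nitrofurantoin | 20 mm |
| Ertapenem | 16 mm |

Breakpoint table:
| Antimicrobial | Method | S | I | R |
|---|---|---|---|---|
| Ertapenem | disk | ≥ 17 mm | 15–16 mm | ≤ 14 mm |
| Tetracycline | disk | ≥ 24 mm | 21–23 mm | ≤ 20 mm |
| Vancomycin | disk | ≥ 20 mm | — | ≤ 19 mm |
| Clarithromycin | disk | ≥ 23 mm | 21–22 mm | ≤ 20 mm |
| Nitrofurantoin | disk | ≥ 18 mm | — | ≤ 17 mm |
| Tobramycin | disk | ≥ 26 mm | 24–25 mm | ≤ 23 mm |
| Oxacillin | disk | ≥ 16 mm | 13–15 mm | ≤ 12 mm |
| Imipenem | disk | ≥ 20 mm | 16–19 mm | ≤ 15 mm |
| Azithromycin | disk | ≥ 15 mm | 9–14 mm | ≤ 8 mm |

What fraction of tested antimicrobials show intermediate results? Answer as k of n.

2 of 7

Tetracycline (30 mm) ≥ 24 mm — susceptible
Clarithromycin 21 mm: in 21–22 mm → I
Tobramycin 20 mm: ≤ 23 mm — Resistant
Vancomycin (17 mm) ≤ 19 mm ⇒ Resistant
Imipenem: 15 mm is ≤ 15 mm ⇒ resistant
Nitrofurantoin 20 mm: ≥ 18 mm → susceptible
Ertapenem (16 mm) in 15–16 mm — Intermediate
Intermediate: 2/7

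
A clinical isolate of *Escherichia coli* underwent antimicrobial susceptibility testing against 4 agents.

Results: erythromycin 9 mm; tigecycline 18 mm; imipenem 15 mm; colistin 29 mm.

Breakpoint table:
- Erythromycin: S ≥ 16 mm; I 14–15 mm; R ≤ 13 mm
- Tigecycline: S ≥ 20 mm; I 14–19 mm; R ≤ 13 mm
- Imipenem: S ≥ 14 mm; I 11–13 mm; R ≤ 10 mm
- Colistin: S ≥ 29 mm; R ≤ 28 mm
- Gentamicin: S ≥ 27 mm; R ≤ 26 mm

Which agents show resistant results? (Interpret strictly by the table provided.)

Erythromycin: 9 mm is ≤ 13 mm ⇒ Resistant
Tigecycline (18 mm) in 14–19 mm ⇒ intermediate
Imipenem 15 mm: ≥ 14 mm → susceptible
Colistin: 29 mm is ≥ 29 mm ⇒ Susceptible

erythromycin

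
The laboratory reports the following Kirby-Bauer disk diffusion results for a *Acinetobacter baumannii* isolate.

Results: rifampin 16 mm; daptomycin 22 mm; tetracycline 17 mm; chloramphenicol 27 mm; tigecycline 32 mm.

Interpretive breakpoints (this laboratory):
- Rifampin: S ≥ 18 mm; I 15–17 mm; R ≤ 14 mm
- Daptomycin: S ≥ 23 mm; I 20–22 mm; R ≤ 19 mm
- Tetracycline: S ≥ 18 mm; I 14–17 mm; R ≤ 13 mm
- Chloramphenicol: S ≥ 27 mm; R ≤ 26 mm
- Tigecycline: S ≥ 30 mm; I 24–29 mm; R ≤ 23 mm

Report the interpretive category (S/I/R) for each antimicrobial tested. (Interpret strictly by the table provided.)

I, I, I, S, S

Rifampin: 16 mm is in 15–17 mm — intermediate
Daptomycin (22 mm) in 20–22 mm ⇒ I
Tetracycline 17 mm: in 14–17 mm → I
Chloramphenicol (27 mm) ≥ 27 mm — S
Tigecycline (32 mm) ≥ 30 mm — S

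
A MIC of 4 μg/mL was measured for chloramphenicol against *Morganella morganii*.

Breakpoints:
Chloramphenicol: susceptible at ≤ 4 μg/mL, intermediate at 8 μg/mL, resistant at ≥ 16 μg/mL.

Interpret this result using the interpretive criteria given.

Chloramphenicol 4 μg/mL: ≤ 4 μg/mL → S

S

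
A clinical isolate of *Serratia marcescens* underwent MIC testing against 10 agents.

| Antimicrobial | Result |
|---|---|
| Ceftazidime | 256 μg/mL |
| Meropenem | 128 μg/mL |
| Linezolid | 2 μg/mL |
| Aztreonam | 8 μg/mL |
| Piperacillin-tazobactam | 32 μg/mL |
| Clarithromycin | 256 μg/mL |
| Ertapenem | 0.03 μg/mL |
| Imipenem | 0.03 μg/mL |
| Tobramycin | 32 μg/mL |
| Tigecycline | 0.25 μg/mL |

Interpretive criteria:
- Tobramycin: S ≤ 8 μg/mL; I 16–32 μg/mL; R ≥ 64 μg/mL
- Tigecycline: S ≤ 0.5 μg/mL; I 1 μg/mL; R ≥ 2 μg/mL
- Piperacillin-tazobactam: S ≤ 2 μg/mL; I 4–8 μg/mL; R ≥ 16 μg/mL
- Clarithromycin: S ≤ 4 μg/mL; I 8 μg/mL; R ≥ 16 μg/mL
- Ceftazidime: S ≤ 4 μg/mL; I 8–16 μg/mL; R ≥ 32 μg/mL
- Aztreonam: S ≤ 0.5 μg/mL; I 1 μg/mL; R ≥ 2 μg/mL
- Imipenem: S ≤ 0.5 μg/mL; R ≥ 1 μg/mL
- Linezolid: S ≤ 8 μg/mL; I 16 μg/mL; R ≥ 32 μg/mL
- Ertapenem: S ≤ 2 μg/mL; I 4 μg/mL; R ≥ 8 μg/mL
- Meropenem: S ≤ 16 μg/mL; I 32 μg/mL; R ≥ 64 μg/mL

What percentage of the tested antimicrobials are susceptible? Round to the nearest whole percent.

40%

Ceftazidime (256 μg/mL) ≥ 32 μg/mL → Resistant
Meropenem 128 μg/mL: ≥ 64 μg/mL ⇒ resistant
Linezolid 2 μg/mL: ≤ 8 μg/mL — susceptible
Aztreonam: 8 μg/mL is ≥ 2 μg/mL — Resistant
Piperacillin-tazobactam 32 μg/mL: ≥ 16 μg/mL ⇒ Resistant
Clarithromycin 256 μg/mL: ≥ 16 μg/mL — R
Ertapenem (0.03 μg/mL) ≤ 2 μg/mL — S
Imipenem (0.03 μg/mL) ≤ 0.5 μg/mL — Susceptible
Tobramycin: 32 μg/mL is in 16–32 μg/mL — intermediate
Tigecycline (0.25 μg/mL) ≤ 0.5 μg/mL → S
Susceptible: 4/10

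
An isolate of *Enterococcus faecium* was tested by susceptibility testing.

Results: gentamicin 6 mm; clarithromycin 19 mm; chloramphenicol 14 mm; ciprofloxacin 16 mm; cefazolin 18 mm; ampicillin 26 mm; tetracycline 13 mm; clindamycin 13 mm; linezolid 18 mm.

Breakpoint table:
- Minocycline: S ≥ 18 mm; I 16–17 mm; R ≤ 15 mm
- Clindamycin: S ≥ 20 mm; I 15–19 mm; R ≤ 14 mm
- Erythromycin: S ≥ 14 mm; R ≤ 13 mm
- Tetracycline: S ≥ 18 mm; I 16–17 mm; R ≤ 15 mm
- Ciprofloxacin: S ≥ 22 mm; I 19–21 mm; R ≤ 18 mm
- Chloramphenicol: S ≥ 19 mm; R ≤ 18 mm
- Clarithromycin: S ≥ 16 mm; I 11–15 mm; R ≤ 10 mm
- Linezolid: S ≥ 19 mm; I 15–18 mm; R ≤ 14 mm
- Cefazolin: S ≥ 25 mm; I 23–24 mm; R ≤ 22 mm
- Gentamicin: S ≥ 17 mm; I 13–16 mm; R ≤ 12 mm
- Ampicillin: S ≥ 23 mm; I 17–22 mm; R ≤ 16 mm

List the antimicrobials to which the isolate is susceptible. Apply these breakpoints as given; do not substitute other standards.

Gentamicin 6 mm: ≤ 12 mm → resistant
Clarithromycin 19 mm: ≥ 16 mm ⇒ S
Chloramphenicol: 14 mm is ≤ 18 mm → resistant
Ciprofloxacin (16 mm) ≤ 18 mm — Resistant
Cefazolin 18 mm: ≤ 22 mm → Resistant
Ampicillin (26 mm) ≥ 23 mm → S
Tetracycline: 13 mm is ≤ 15 mm → Resistant
Clindamycin: 13 mm is ≤ 14 mm → Resistant
Linezolid (18 mm) in 15–18 mm → intermediate

clarithromycin, ampicillin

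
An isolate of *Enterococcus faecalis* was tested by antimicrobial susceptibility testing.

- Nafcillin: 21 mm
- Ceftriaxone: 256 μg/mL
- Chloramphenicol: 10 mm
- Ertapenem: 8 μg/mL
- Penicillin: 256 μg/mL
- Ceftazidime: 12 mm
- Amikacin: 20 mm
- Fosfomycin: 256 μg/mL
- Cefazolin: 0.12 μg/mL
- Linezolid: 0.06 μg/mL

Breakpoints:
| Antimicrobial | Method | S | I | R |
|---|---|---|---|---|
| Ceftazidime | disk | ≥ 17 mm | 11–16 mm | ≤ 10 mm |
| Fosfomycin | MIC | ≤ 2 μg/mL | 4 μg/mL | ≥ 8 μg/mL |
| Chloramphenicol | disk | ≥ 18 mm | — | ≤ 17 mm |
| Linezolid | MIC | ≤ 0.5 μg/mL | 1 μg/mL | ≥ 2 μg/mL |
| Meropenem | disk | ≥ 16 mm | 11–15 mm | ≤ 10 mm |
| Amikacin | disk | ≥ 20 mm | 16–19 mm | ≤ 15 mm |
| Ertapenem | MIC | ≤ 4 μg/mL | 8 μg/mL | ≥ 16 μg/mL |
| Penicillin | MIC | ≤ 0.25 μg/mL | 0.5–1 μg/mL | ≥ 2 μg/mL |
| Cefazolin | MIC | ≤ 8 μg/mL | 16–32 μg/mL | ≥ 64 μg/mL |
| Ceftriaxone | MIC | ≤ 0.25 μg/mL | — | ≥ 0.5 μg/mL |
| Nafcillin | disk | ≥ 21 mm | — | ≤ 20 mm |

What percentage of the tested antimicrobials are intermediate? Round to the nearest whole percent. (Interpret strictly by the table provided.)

Nafcillin (21 mm) ≥ 21 mm ⇒ Susceptible
Ceftriaxone (256 μg/mL) ≥ 0.5 μg/mL → Resistant
Chloramphenicol: 10 mm is ≤ 17 mm → R
Ertapenem (8 μg/mL) = 8 μg/mL — I
Penicillin (256 μg/mL) ≥ 2 μg/mL — Resistant
Ceftazidime 12 mm: in 11–16 mm → intermediate
Amikacin: 20 mm is ≥ 20 mm → Susceptible
Fosfomycin 256 μg/mL: ≥ 8 μg/mL — R
Cefazolin 0.12 μg/mL: ≤ 8 μg/mL → Susceptible
Linezolid: 0.06 μg/mL is ≤ 0.5 μg/mL — susceptible
Intermediate: 2/10

20%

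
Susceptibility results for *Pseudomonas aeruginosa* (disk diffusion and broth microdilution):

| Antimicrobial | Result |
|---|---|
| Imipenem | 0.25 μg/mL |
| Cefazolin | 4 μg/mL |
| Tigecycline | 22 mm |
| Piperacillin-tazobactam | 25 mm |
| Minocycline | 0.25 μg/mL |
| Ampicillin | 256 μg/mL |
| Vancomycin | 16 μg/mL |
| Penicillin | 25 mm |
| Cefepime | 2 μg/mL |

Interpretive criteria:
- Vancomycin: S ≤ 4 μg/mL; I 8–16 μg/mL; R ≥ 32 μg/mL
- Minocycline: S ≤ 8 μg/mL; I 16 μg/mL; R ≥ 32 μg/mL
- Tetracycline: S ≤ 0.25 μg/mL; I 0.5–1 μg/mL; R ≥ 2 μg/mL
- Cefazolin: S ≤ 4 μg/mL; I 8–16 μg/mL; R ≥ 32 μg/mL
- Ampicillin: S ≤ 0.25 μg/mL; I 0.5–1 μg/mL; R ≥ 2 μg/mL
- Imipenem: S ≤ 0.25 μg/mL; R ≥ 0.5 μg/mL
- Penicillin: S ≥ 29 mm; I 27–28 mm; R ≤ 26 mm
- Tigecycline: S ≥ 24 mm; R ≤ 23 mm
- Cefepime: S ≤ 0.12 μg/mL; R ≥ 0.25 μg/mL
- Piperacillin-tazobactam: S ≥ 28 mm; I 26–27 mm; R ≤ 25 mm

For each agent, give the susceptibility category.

S, S, R, R, S, R, I, R, R

Imipenem (0.25 μg/mL) ≤ 0.25 μg/mL — Susceptible
Cefazolin 4 μg/mL: ≤ 4 μg/mL ⇒ susceptible
Tigecycline (22 mm) ≤ 23 mm → Resistant
Piperacillin-tazobactam: 25 mm is ≤ 25 mm — R
Minocycline (0.25 μg/mL) ≤ 8 μg/mL ⇒ susceptible
Ampicillin: 256 μg/mL is ≥ 2 μg/mL ⇒ Resistant
Vancomycin 16 μg/mL: in 8–16 μg/mL ⇒ Intermediate
Penicillin: 25 mm is ≤ 26 mm — Resistant
Cefepime: 2 μg/mL is ≥ 0.25 μg/mL ⇒ R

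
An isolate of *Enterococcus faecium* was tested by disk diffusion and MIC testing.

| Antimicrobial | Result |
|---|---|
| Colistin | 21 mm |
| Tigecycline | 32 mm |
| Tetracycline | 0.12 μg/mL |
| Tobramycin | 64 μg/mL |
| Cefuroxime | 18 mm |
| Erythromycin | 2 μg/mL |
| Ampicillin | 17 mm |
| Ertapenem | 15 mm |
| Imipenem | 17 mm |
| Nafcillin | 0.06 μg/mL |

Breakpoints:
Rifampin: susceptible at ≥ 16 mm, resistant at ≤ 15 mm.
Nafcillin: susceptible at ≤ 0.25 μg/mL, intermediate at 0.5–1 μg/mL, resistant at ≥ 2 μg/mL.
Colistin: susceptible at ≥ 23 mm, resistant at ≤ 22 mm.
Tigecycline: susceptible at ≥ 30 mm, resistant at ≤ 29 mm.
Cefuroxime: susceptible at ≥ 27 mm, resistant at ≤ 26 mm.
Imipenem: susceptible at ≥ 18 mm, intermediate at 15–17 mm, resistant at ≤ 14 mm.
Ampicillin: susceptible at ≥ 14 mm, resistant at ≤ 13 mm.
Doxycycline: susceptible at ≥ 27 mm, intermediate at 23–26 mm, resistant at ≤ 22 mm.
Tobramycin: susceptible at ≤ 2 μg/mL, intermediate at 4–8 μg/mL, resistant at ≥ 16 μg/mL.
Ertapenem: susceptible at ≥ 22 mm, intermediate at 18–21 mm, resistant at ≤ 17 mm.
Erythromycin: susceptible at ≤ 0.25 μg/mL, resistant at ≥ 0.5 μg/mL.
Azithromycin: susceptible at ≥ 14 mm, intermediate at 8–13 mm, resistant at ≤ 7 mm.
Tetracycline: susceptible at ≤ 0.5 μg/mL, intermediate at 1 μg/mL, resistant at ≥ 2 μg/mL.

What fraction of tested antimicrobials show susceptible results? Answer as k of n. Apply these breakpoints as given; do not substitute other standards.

Colistin: 21 mm is ≤ 22 mm → Resistant
Tigecycline 32 mm: ≥ 30 mm → Susceptible
Tetracycline 0.12 μg/mL: ≤ 0.5 μg/mL ⇒ S
Tobramycin (64 μg/mL) ≥ 16 μg/mL ⇒ R
Cefuroxime (18 mm) ≤ 26 mm ⇒ resistant
Erythromycin: 2 μg/mL is ≥ 0.5 μg/mL → R
Ampicillin (17 mm) ≥ 14 mm → S
Ertapenem 15 mm: ≤ 17 mm ⇒ Resistant
Imipenem 17 mm: in 15–17 mm ⇒ intermediate
Nafcillin 0.06 μg/mL: ≤ 0.25 μg/mL → susceptible
Susceptible: 4/10

4 of 10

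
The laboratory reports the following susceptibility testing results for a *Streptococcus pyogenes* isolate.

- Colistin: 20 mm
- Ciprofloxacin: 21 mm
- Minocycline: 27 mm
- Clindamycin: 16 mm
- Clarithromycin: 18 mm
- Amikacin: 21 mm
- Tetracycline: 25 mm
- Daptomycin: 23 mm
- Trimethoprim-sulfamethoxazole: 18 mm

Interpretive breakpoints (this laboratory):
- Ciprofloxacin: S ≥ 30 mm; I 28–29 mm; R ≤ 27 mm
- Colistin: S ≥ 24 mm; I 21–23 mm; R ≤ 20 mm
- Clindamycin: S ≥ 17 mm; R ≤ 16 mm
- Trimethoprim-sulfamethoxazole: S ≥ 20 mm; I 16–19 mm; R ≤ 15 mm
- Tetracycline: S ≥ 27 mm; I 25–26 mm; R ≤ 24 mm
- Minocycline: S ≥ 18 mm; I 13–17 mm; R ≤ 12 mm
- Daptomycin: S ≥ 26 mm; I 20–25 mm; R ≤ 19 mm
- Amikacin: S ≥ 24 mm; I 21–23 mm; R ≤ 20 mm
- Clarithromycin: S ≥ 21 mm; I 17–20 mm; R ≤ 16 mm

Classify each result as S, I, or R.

R, R, S, R, I, I, I, I, I

Colistin (20 mm) ≤ 20 mm ⇒ R
Ciprofloxacin (21 mm) ≤ 27 mm — R
Minocycline: 27 mm is ≥ 18 mm — susceptible
Clindamycin (16 mm) ≤ 16 mm → resistant
Clarithromycin 18 mm: in 17–20 mm — Intermediate
Amikacin: 21 mm is in 21–23 mm ⇒ Intermediate
Tetracycline 25 mm: in 25–26 mm → intermediate
Daptomycin 23 mm: in 20–25 mm ⇒ intermediate
Trimethoprim-sulfamethoxazole 18 mm: in 16–19 mm ⇒ Intermediate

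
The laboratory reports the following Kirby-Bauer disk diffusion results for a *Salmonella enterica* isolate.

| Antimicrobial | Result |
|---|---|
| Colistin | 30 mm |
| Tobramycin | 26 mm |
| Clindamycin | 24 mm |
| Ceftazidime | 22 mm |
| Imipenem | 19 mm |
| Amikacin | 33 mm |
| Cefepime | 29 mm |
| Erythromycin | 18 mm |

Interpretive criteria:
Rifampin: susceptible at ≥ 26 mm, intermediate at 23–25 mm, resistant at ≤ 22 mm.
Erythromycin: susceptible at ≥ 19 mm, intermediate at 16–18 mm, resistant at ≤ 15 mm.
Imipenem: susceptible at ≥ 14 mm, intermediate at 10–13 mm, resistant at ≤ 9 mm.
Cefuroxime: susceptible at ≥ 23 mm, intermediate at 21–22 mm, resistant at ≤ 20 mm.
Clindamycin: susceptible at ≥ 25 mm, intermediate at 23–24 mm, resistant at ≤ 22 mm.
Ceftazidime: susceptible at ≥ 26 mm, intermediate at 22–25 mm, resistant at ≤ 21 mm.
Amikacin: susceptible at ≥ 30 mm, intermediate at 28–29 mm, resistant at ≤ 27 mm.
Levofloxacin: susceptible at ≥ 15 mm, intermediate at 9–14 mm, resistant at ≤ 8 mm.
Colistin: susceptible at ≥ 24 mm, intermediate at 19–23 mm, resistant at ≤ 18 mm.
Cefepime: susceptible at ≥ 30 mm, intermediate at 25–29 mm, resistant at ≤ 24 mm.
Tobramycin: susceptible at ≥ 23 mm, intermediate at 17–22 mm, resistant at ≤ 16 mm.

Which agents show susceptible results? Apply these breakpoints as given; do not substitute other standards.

Colistin 30 mm: ≥ 24 mm → Susceptible
Tobramycin: 26 mm is ≥ 23 mm → Susceptible
Clindamycin (24 mm) in 23–24 mm ⇒ intermediate
Ceftazidime: 22 mm is in 22–25 mm — I
Imipenem 19 mm: ≥ 14 mm → Susceptible
Amikacin 33 mm: ≥ 30 mm — susceptible
Cefepime: 29 mm is in 25–29 mm ⇒ I
Erythromycin 18 mm: in 16–18 mm ⇒ Intermediate

colistin, tobramycin, imipenem, amikacin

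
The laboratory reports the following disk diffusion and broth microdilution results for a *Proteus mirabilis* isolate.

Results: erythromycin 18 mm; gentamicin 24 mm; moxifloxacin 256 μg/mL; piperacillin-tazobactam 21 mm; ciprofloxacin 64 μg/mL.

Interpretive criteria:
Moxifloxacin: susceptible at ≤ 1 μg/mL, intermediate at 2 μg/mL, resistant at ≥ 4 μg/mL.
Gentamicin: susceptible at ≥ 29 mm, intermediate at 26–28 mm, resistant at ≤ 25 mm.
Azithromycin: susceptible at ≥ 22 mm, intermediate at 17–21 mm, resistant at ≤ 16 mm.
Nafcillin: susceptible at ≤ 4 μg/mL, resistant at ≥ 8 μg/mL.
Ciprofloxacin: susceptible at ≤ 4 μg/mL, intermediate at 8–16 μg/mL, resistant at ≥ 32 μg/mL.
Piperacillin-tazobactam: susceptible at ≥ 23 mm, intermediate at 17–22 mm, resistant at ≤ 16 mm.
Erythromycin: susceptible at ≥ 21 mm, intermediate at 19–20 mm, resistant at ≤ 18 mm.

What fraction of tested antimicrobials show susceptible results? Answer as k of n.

0 of 5

Erythromycin: 18 mm is ≤ 18 mm → R
Gentamicin 24 mm: ≤ 25 mm — Resistant
Moxifloxacin: 256 μg/mL is ≥ 4 μg/mL ⇒ resistant
Piperacillin-tazobactam: 21 mm is in 17–22 mm → I
Ciprofloxacin (64 μg/mL) ≥ 32 μg/mL → Resistant
Susceptible: 0/5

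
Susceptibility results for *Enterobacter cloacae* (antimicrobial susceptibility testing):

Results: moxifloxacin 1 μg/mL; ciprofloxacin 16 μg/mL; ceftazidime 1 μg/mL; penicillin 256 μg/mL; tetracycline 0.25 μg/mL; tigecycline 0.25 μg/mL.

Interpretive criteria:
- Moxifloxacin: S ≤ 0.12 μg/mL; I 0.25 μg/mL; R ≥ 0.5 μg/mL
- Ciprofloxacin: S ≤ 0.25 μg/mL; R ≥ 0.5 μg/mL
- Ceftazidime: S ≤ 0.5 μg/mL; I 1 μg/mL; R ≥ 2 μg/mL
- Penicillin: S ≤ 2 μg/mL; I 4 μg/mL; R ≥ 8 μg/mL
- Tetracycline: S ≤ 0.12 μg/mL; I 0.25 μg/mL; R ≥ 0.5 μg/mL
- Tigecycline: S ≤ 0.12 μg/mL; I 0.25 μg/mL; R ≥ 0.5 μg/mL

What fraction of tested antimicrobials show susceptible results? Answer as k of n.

Moxifloxacin (1 μg/mL) ≥ 0.5 μg/mL → R
Ciprofloxacin 16 μg/mL: ≥ 0.5 μg/mL → Resistant
Ceftazidime: 1 μg/mL is = 1 μg/mL — I
Penicillin: 256 μg/mL is ≥ 8 μg/mL — R
Tetracycline: 0.25 μg/mL is = 0.25 μg/mL ⇒ I
Tigecycline: 0.25 μg/mL is = 0.25 μg/mL — Intermediate
Susceptible: 0/6

0 of 6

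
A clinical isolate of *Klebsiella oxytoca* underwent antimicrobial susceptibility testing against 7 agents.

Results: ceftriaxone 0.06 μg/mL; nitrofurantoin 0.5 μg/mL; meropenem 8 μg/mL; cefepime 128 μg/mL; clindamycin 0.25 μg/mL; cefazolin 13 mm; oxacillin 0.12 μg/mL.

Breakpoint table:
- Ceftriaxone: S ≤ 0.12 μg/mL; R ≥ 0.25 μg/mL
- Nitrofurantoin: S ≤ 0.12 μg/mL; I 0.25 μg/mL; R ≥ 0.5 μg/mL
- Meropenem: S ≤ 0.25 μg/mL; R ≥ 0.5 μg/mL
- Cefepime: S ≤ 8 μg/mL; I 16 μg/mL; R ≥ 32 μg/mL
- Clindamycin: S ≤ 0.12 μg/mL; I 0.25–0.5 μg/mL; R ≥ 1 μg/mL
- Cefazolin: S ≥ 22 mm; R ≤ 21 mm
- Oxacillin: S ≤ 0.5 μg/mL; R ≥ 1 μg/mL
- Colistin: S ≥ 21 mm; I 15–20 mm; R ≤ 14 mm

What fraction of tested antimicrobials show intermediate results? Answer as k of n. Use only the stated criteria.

1 of 7

Ceftriaxone: 0.06 μg/mL is ≤ 0.12 μg/mL ⇒ S
Nitrofurantoin (0.5 μg/mL) ≥ 0.5 μg/mL ⇒ R
Meropenem 8 μg/mL: ≥ 0.5 μg/mL — R
Cefepime: 128 μg/mL is ≥ 32 μg/mL — resistant
Clindamycin (0.25 μg/mL) in 0.25–0.5 μg/mL — Intermediate
Cefazolin (13 mm) ≤ 21 mm → resistant
Oxacillin: 0.12 μg/mL is ≤ 0.5 μg/mL ⇒ S
Intermediate: 1/7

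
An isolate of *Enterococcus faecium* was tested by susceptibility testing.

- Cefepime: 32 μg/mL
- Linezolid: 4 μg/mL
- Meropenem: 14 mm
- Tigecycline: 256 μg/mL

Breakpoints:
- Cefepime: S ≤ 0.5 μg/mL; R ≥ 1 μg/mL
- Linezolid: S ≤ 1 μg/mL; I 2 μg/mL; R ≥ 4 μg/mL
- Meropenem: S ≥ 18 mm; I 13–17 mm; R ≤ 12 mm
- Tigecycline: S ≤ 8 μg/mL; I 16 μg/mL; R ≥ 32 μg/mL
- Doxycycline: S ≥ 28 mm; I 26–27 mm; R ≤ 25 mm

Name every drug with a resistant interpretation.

Cefepime: 32 μg/mL is ≥ 1 μg/mL — resistant
Linezolid (4 μg/mL) ≥ 4 μg/mL ⇒ R
Meropenem (14 mm) in 13–17 mm ⇒ Intermediate
Tigecycline 256 μg/mL: ≥ 32 μg/mL — R

cefepime, linezolid, tigecycline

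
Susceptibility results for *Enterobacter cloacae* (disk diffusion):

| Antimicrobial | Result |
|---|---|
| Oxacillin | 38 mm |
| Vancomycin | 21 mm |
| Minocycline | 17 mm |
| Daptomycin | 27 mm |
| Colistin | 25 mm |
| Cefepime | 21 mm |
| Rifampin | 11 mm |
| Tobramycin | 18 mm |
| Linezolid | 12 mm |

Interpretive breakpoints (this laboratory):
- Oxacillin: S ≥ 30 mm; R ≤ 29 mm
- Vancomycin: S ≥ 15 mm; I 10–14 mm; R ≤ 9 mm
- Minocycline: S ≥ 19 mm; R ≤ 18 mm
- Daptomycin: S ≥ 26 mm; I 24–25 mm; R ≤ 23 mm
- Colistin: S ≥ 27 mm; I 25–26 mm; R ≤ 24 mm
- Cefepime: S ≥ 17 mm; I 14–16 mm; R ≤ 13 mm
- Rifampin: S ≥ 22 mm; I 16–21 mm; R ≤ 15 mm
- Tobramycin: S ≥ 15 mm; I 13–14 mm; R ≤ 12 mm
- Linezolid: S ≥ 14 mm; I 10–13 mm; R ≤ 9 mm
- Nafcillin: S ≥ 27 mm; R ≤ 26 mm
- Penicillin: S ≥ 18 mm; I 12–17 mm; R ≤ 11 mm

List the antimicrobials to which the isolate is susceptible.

Oxacillin: 38 mm is ≥ 30 mm — susceptible
Vancomycin: 21 mm is ≥ 15 mm → susceptible
Minocycline: 17 mm is ≤ 18 mm → R
Daptomycin 27 mm: ≥ 26 mm ⇒ S
Colistin (25 mm) in 25–26 mm → intermediate
Cefepime: 21 mm is ≥ 17 mm ⇒ Susceptible
Rifampin 11 mm: ≤ 15 mm ⇒ resistant
Tobramycin 18 mm: ≥ 15 mm ⇒ susceptible
Linezolid (12 mm) in 10–13 mm → intermediate

oxacillin, vancomycin, daptomycin, cefepime, tobramycin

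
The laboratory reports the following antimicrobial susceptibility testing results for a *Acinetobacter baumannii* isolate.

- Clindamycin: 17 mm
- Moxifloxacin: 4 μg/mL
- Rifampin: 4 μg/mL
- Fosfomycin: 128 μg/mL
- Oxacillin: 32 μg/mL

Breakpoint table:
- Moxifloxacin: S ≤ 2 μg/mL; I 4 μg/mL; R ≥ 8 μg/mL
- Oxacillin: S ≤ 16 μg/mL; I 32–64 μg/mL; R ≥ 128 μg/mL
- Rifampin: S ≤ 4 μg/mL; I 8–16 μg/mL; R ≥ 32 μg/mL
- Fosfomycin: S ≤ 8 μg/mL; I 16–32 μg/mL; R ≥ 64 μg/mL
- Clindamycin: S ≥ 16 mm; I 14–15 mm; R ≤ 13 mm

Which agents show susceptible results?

clindamycin, rifampin

Clindamycin 17 mm: ≥ 16 mm → S
Moxifloxacin: 4 μg/mL is = 4 μg/mL — I
Rifampin 4 μg/mL: ≤ 4 μg/mL — susceptible
Fosfomycin (128 μg/mL) ≥ 64 μg/mL — Resistant
Oxacillin 32 μg/mL: in 32–64 μg/mL — intermediate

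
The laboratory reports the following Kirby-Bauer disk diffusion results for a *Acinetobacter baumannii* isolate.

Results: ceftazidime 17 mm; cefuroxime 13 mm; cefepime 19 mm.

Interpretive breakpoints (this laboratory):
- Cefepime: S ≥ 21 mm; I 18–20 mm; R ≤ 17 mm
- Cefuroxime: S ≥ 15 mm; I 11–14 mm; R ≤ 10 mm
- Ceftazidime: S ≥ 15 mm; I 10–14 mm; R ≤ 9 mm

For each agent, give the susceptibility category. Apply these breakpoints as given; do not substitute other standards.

Ceftazidime 17 mm: ≥ 15 mm — susceptible
Cefuroxime: 13 mm is in 11–14 mm — I
Cefepime: 19 mm is in 18–20 mm → I

S, I, I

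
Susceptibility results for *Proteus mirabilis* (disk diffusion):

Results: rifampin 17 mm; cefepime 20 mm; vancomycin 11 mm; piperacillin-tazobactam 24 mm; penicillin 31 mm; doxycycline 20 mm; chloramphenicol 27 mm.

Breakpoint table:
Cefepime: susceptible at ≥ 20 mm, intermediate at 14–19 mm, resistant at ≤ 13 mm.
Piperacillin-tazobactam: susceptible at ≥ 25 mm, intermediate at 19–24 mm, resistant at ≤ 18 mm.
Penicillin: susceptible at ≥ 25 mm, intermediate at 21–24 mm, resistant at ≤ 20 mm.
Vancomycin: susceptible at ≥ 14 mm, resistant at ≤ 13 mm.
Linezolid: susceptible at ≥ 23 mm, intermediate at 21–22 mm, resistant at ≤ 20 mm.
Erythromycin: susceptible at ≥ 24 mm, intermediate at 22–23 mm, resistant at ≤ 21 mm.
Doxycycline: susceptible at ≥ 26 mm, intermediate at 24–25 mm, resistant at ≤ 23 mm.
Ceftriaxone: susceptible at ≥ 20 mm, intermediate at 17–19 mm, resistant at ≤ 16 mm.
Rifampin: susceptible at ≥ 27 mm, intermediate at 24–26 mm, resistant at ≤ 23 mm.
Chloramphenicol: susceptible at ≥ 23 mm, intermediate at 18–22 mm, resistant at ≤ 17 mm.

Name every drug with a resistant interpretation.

Rifampin (17 mm) ≤ 23 mm ⇒ Resistant
Cefepime (20 mm) ≥ 20 mm → susceptible
Vancomycin 11 mm: ≤ 13 mm ⇒ resistant
Piperacillin-tazobactam 24 mm: in 19–24 mm → I
Penicillin 31 mm: ≥ 25 mm — Susceptible
Doxycycline: 20 mm is ≤ 23 mm → R
Chloramphenicol 27 mm: ≥ 23 mm → Susceptible

rifampin, vancomycin, doxycycline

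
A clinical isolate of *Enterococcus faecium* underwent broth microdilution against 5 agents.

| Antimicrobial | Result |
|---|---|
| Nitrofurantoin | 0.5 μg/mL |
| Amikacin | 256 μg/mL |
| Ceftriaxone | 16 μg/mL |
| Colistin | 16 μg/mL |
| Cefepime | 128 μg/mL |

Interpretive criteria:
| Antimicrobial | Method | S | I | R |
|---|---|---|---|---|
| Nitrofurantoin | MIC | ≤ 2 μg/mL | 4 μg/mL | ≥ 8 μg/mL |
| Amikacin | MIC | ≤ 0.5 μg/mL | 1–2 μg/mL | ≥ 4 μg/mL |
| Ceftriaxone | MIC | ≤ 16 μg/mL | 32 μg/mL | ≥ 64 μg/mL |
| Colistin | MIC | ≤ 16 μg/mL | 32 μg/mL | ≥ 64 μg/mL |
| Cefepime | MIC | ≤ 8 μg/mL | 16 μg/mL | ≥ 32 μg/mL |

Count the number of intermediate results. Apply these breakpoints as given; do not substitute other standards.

0

Nitrofurantoin: 0.5 μg/mL is ≤ 2 μg/mL → Susceptible
Amikacin (256 μg/mL) ≥ 4 μg/mL → R
Ceftriaxone: 16 μg/mL is ≤ 16 μg/mL → susceptible
Colistin: 16 μg/mL is ≤ 16 μg/mL → S
Cefepime 128 μg/mL: ≥ 32 μg/mL → Resistant
Intermediate: 0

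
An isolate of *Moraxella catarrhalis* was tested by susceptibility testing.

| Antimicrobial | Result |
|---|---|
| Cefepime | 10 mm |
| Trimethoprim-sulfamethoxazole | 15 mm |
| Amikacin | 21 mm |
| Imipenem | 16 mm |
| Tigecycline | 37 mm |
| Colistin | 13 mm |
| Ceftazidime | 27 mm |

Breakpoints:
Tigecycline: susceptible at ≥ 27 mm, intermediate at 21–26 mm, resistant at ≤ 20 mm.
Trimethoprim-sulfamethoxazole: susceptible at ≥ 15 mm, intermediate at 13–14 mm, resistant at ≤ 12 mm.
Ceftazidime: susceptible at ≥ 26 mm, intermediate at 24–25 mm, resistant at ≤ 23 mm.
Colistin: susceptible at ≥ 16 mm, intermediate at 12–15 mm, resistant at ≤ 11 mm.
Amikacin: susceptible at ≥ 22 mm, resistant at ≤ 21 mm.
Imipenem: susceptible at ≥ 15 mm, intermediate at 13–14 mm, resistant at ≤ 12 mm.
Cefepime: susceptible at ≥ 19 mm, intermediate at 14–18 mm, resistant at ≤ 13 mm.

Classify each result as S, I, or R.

R, S, R, S, S, I, S

Cefepime: 10 mm is ≤ 13 mm — R
Trimethoprim-sulfamethoxazole: 15 mm is ≥ 15 mm — Susceptible
Amikacin: 21 mm is ≤ 21 mm → Resistant
Imipenem (16 mm) ≥ 15 mm → susceptible
Tigecycline 37 mm: ≥ 27 mm → susceptible
Colistin (13 mm) in 12–15 mm — Intermediate
Ceftazidime (27 mm) ≥ 26 mm — susceptible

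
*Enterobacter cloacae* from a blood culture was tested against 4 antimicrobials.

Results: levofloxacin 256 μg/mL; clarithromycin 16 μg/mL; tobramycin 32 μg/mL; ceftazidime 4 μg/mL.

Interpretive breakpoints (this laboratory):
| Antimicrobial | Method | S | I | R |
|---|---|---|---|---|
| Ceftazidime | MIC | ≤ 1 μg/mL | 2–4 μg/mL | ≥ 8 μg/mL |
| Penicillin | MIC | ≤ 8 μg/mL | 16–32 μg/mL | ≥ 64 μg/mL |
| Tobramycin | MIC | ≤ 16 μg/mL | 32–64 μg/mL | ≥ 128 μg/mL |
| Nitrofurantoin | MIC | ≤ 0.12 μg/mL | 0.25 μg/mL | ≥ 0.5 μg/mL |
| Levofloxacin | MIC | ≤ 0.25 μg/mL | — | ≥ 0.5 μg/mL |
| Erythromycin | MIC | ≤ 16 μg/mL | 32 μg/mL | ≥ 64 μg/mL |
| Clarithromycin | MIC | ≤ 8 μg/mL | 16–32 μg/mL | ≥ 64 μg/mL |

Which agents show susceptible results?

none

Levofloxacin (256 μg/mL) ≥ 0.5 μg/mL — Resistant
Clarithromycin (16 μg/mL) in 16–32 μg/mL → Intermediate
Tobramycin 32 μg/mL: in 32–64 μg/mL → I
Ceftazidime 4 μg/mL: in 2–4 μg/mL → intermediate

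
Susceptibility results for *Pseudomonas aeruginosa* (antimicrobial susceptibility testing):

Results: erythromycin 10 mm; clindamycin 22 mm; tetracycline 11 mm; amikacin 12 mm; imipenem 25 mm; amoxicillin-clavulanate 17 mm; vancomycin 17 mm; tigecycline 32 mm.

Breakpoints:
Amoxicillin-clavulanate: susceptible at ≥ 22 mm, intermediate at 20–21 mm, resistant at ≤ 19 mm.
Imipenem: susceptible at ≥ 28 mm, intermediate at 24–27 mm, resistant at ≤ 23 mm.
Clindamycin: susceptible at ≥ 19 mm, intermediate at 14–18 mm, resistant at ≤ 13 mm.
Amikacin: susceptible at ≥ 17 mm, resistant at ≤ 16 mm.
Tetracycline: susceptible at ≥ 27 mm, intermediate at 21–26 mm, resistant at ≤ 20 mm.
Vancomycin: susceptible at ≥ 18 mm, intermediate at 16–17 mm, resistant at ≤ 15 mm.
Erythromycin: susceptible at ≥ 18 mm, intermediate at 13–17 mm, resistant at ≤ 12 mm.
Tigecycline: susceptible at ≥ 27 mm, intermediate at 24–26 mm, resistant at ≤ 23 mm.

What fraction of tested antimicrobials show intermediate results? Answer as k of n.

2 of 8

Erythromycin 10 mm: ≤ 12 mm — R
Clindamycin (22 mm) ≥ 19 mm ⇒ S
Tetracycline: 11 mm is ≤ 20 mm — R
Amikacin (12 mm) ≤ 16 mm — R
Imipenem: 25 mm is in 24–27 mm — I
Amoxicillin-clavulanate: 17 mm is ≤ 19 mm — R
Vancomycin: 17 mm is in 16–17 mm → I
Tigecycline 32 mm: ≥ 27 mm → Susceptible
Intermediate: 2/8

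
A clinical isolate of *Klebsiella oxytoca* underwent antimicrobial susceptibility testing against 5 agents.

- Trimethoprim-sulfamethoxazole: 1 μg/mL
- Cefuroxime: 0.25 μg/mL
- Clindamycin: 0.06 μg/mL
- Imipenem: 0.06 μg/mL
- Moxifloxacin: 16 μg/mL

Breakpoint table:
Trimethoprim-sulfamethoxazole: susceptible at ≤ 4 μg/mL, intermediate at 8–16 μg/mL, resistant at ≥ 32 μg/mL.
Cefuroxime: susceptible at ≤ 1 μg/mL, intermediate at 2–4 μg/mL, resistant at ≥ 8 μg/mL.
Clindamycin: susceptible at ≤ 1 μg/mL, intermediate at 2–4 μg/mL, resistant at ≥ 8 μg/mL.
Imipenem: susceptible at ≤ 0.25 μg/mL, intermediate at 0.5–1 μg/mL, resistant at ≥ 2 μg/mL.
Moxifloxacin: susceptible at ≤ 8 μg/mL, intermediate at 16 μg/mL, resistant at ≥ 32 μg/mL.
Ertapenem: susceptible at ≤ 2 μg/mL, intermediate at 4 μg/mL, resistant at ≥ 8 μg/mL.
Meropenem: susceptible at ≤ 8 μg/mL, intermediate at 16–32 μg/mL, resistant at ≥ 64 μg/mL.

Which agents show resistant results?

Trimethoprim-sulfamethoxazole: 1 μg/mL is ≤ 4 μg/mL — susceptible
Cefuroxime 0.25 μg/mL: ≤ 1 μg/mL → susceptible
Clindamycin 0.06 μg/mL: ≤ 1 μg/mL ⇒ Susceptible
Imipenem: 0.06 μg/mL is ≤ 0.25 μg/mL ⇒ susceptible
Moxifloxacin (16 μg/mL) = 16 μg/mL — I

none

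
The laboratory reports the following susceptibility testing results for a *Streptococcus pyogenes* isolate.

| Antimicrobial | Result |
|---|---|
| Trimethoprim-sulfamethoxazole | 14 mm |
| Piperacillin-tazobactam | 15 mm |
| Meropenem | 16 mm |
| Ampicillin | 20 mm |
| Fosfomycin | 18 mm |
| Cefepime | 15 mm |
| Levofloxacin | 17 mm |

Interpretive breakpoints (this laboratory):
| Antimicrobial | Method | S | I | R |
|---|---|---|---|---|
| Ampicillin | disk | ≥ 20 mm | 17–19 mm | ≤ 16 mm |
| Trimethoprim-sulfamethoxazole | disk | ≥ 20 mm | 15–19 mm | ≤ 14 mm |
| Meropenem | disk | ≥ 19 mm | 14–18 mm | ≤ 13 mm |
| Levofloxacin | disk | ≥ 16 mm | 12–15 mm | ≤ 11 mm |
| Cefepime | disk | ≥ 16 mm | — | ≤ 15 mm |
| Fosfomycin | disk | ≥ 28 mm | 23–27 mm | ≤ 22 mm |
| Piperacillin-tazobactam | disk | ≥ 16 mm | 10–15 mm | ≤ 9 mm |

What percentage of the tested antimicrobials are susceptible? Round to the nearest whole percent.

Trimethoprim-sulfamethoxazole: 14 mm is ≤ 14 mm → Resistant
Piperacillin-tazobactam (15 mm) in 10–15 mm — I
Meropenem: 16 mm is in 14–18 mm → Intermediate
Ampicillin 20 mm: ≥ 20 mm — susceptible
Fosfomycin 18 mm: ≤ 22 mm ⇒ Resistant
Cefepime 15 mm: ≤ 15 mm — resistant
Levofloxacin (17 mm) ≥ 16 mm ⇒ Susceptible
Susceptible: 2/7

29%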